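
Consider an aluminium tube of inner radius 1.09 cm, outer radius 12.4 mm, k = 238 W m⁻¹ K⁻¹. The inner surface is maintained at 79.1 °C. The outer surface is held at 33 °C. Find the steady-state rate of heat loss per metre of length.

Q' = 2πk·ΔT/ln(r₂/r₁) = 2π × 238 × 46.1 / ln(0.0124/0.0109) = 5.35×10^5 W/m

Q' = 5.35×10^5 W/m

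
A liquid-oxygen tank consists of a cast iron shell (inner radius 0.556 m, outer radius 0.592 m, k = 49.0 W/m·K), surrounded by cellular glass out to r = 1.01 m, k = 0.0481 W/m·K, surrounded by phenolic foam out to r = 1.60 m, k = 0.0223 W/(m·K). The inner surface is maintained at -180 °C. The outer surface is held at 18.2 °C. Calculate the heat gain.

Q = 80.6 W

Treat each layer as a resistance in series:
  R_cast iron = (1/0.556 − 1/0.592)/(4πk) = 0.1094/(4π·49.0) = 1.776×10^-4 K/W
  R_cellular glass = (1/0.592 − 1/1.01)/(4πk) = 0.6991/(4π·0.0481) = 1.157 K/W
  R_phenolic foam = (1/1.01 − 1/1.60)/(4πk) = 0.3651/(4π·0.0223) = 1.303 K/W
ΣR = 1.776×10^-4 + 1.157 + 1.303 = 2.460 K/W
Q = ΔT/ΣR = (-180 °C − 18.2 °C)/2.460 = -80.6 W
(Negative Q ⇒ heat flows inward; heat gain = 80.6 W.)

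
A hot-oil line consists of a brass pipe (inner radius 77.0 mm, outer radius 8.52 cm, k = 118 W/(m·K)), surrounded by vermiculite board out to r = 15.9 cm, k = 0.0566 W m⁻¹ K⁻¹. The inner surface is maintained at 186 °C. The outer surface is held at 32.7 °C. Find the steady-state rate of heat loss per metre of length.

Q' = 87.4 W/m

Treat each layer as a resistance in series:
  R'_brass = ln(0.0852/0.0770)/(2πk) = 0.1012/(2π·118) = 1.365×10^-4 m·K/W
  R'_vermiculite board = ln(0.159/0.0852)/(2πk) = 0.6239/(2π·0.0566) = 1.754 m·K/W
ΣR = 1.365×10^-4 + 1.754 = 1.754 m·K/W
Q' = ΔT/ΣR = (186 °C − 32.7 °C)/1.754 = 87.4 W/m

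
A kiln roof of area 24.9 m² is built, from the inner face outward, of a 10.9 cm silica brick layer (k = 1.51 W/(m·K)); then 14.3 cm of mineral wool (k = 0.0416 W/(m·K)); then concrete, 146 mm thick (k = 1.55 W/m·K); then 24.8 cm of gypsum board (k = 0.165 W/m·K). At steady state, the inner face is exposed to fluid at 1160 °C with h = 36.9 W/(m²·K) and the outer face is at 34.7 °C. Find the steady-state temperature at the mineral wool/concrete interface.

Resistance network (inner→outer):
  R_conv,in = 1/(hA) = 1/(36.9·24.9) = 0.001088 K/W
  R_silica brick = L/(kA) = 0.109/(1.51·24.9) = 0.002899 K/W
  R_mineral wool = L/(kA) = 0.143/(0.0416·24.9) = 0.1381 K/W
  R_concrete = L/(kA) = 0.146/(1.55·24.9) = 0.003783 K/W
  R_gypsum board = L/(kA) = 0.248/(0.165·24.9) = 0.06036 K/W
ΣR = 0.001088 + 0.002899 + 0.1381 + 0.003783 + 0.06036 = 0.2062 K/W
Q = ΔT/ΣR = (1160 °C − 34.7 °C)/0.2062 = 5457 W
From the inner boundary to the mineral wool/concrete interface, ΣR_partial = 0.1421 K/W.
T_interface = T_in − Q·ΣR_partial = 1160 °C − (5457)(0.1421) = 385 °C

T = 385 °C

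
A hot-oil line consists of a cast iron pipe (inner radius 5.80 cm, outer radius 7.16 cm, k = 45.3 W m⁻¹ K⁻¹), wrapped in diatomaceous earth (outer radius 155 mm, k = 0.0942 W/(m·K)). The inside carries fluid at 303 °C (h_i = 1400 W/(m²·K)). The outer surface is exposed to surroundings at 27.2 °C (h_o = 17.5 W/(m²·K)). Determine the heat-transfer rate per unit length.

Resistance network (inner→outer):
  R'_conv,in = 1/(2πr h) = 1/(2π·0.0580·1400) = 0.001960 m·K/W
  R'_cast iron = ln(0.0716/0.0580)/(2πk) = 0.2107/(2π·45.3) = 7.401×10^-4 m·K/W
  R'_diatomaceous earth = ln(0.155/0.0716)/(2πk) = 0.7723/(2π·0.0942) = 1.305 m·K/W
  R'_conv,out = 1/(2πr h) = 1/(2π·0.155·17.5) = 0.05867 m·K/W
ΣR = 0.001960 + 7.401×10^-4 + 1.305 + 0.05867 = 1.366 m·K/W
Q' = ΔT/ΣR = (303 °C − 27.2 °C)/1.366 = 202 W/m

Q' = 202 W/m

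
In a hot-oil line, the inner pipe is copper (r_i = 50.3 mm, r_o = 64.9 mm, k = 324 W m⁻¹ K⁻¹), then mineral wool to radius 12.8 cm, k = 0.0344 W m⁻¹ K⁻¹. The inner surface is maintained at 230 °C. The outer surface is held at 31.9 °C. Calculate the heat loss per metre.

Series thermal resistances, inner to outer:
  R'_copper = ln(0.0649/0.0503)/(2πk) = 0.2548/(2π·324) = 1.252×10^-4 m·K/W
  R'_mineral wool = ln(0.128/0.0649)/(2πk) = 0.6792/(2π·0.0344) = 3.142 m·K/W
ΣR = 1.252×10^-4 + 3.142 = 3.142 m·K/W
Q' = ΔT/ΣR = (230 °C − 31.9 °C)/3.142 = 63.0 W/m

Q' = 63.0 W/m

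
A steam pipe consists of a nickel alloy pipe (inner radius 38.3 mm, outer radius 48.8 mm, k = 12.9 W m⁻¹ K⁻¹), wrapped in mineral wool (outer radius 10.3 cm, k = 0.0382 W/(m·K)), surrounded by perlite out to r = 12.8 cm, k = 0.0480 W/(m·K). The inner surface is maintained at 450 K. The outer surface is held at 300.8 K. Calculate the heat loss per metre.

Series thermal resistances, inner to outer:
  R'_nickel alloy = ln(0.0488/0.0383)/(2πk) = 0.2423/(2π·12.9) = 0.002989 m·K/W
  R'_mineral wool = ln(0.103/0.0488)/(2πk) = 0.7470/(2π·0.0382) = 3.112 m·K/W
  R'_perlite = ln(0.128/0.103)/(2πk) = 0.2173/(2π·0.0480) = 0.7205 m·K/W
ΣR = 0.002989 + 3.112 + 0.7205 = 3.835 m·K/W
Q' = ΔT/ΣR = (450 K − 300.8 K)/3.835 = 38.9 W/m

Q' = 38.9 W/m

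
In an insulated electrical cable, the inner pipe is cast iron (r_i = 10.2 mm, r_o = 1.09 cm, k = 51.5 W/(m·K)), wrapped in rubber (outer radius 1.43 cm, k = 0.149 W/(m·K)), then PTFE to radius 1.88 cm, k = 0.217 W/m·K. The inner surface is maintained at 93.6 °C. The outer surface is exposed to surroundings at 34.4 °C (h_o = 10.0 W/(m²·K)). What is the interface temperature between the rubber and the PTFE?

Treat each layer as a resistance in series:
  R'_cast iron = ln(0.0109/0.0102)/(2πk) = 0.06638/(2π·51.5) = 2.051×10^-4 m·K/W
  R'_rubber = ln(0.0143/0.0109)/(2πk) = 0.2715/(2π·0.149) = 0.2900 m·K/W
  R'_PTFE = ln(0.0188/0.0143)/(2πk) = 0.2736/(2π·0.217) = 0.2007 m·K/W
  R'_conv,out = 1/(2πr h) = 1/(2π·0.0188·10.0) = 0.8466 m·K/W
ΣR = 2.051×10^-4 + 0.2900 + 0.2007 + 0.8466 = 1.338 m·K/W
Q' = ΔT/ΣR = (93.6 °C − 34.4 °C)/1.338 = 44.25 W/m
From the inner boundary to the rubber/PTFE interface, ΣR_partial = 0.2902 m·K/W.
T_interface = T_in − Q'·ΣR_partial = 93.6 °C − (44.25)(0.2902) = 80.8 °C

T = 80.8 °C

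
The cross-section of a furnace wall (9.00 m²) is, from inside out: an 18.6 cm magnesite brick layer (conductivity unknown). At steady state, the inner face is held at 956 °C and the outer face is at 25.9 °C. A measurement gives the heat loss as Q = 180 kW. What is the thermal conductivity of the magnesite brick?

k = 4.00 W/m·K

ΣR = ΔT/Q = |956 − 25.9|/1.80×10^5 = 0.005167 K/W
L/(kA) = 0.005167 ⇒ k = 0.186/(0.005167·9.00) = 4.00 W/m·K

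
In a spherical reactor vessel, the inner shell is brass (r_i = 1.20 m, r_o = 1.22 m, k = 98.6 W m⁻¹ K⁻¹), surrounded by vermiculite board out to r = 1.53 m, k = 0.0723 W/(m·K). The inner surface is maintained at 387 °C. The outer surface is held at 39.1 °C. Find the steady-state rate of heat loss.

Resistance network (inner→outer):
  R_brass = (1/1.20 − 1/1.22)/(4πk) = 0.01366/(4π·98.6) = 1.103×10^-5 K/W
  R_vermiculite board = (1/1.22 − 1/1.53)/(4πk) = 0.1661/(4π·0.0723) = 0.1828 K/W
ΣR = 1.103×10^-5 + 0.1828 = 0.1828 K/W
Q = ΔT/ΣR = (387 °C − 39.1 °C)/0.1828 = 1900 W

Q = 1900 W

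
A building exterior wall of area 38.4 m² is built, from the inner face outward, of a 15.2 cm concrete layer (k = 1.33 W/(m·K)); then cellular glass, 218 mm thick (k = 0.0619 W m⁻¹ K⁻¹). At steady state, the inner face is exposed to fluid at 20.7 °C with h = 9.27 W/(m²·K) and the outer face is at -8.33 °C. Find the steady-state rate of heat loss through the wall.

Q = 298 W

Treat each layer as a resistance in series:
  R_conv,in = 1/(hA) = 1/(9.27·38.4) = 0.002809 K/W
  R_concrete = L/(kA) = 0.152/(1.33·38.4) = 0.002976 K/W
  R_cellular glass = L/(kA) = 0.218/(0.0619·38.4) = 0.09171 K/W
ΣR = 0.002809 + 0.002976 + 0.09171 = 0.09749 K/W
Q = ΔT/ΣR = (20.7 °C − -8.33 °C)/0.09749 = 298 W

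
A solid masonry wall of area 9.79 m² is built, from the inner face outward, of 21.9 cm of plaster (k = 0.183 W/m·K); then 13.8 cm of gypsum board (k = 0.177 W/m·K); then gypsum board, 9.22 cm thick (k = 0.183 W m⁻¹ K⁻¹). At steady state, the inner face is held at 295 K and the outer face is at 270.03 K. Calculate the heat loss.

Series thermal resistances, inner to outer:
  R_plaster = L/(kA) = 0.219/(0.183·9.79) = 0.1222 K/W
  R_gypsum board = L/(kA) = 0.138/(0.177·9.79) = 0.07964 K/W
  R_gypsum board = L/(kA) = 0.0922/(0.183·9.79) = 0.05146 K/W
ΣR = 0.1222 + 0.07964 + 0.05146 = 0.2533 K/W
Q = ΔT/ΣR = (295 K − 270.03 K)/0.2533 = 98.6 W

Q = 98.6 W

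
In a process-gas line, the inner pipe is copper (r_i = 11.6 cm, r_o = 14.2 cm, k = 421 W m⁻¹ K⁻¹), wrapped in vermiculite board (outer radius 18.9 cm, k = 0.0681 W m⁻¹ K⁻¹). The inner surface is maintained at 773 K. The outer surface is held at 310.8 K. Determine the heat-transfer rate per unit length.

Treat each layer as a resistance in series:
  R'_copper = ln(0.142/0.116)/(2πk) = 0.2022/(2π·421) = 7.645×10^-5 m·K/W
  R'_vermiculite board = ln(0.189/0.142)/(2πk) = 0.2859/(2π·0.0681) = 0.6682 m·K/W
ΣR = 7.645×10^-5 + 0.6682 = 0.6683 m·K/W
Q' = ΔT/ΣR = (773 K − 310.8 K)/0.6683 = 692 W/m

Q' = 692 W/m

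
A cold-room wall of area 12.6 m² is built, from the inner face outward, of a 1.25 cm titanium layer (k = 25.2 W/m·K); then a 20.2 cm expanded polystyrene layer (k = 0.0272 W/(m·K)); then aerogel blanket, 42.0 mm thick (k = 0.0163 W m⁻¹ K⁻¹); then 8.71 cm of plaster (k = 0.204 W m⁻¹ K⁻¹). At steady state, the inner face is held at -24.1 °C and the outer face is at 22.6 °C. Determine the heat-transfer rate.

Series thermal resistances, inner to outer:
  R_titanium = L/(kA) = 0.0125/(25.2·12.6) = 3.937×10^-5 K/W
  R_expanded polystyrene = L/(kA) = 0.202/(0.0272·12.6) = 0.5894 K/W
  R_aerogel blanket = L/(kA) = 0.0420/(0.0163·12.6) = 0.2045 K/W
  R_plaster = L/(kA) = 0.0871/(0.204·12.6) = 0.03389 K/W
ΣR = 3.937×10^-5 + 0.5894 + 0.2045 + 0.03389 = 0.8278 K/W
Q = ΔT/ΣR = (-24.1 °C − 22.6 °C)/0.8278 = -56.4 W
(Negative Q ⇒ heat flows inward; heat gain = 56.4 W.)

Q = 56.4 W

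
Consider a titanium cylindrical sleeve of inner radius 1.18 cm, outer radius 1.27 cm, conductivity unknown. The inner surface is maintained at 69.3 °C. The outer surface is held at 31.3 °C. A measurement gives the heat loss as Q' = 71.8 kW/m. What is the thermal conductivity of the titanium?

k = 22.1 W/m·K

ΣR = ΔT/Q' = |69.3 − 31.3|/71800 = 5.292×10^-4 m·K/W
ln(r₂/r₁)/(2πk) = 5.292×10^-4 ⇒ k = 0.07350/(2π·5.292×10^-4) = 22.1 W/m·K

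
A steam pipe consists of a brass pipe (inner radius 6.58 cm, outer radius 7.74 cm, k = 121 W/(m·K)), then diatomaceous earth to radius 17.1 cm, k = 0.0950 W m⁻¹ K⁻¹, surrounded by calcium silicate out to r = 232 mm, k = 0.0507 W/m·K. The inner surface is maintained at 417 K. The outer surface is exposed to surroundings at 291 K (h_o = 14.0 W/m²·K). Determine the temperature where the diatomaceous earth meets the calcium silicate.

Treat each layer as a resistance in series:
  R'_brass = ln(0.0774/0.0658)/(2πk) = 0.1624/(2π·121) = 2.136×10^-4 m·K/W
  R'_diatomaceous earth = ln(0.171/0.0774)/(2πk) = 0.7927/(2π·0.0950) = 1.328 m·K/W
  R'_calcium silicate = ln(0.232/0.171)/(2πk) = 0.3051/(2π·0.0507) = 0.9577 m·K/W
  R'_conv,out = 1/(2πr h) = 1/(2π·0.232·14.0) = 0.04900 m·K/W
ΣR = 2.136×10^-4 + 1.328 + 0.9577 + 0.04900 = 2.335 m·K/W
Q' = ΔT/ΣR = (417 K − 291 K)/2.335 = 53.96 W/m
From the inner boundary to the diatomaceous earth/calcium silicate interface, ΣR_partial = 1.328 m·K/W.
T_interface = T_in − Q'·ΣR_partial = 417 K − (53.96)(1.328) = 345.3 K

T = 345.3 K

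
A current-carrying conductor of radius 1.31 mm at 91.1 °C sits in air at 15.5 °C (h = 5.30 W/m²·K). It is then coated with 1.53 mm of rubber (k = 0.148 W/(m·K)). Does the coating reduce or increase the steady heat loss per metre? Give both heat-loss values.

increases: 3.30 → 6.63 W/m

Critical radius for a cylinder: r_cr = k/h = 0.0279 m = 2.79 cm.
Outer radius after coating: r₂ = 0.00131 + 0.00153 = 0.00284 m.
Since r₁ < r_cr and r₂ ≤ r_cr, the coating moves toward the maximum at r_cr — heat loss rises.
Bare: R = 1/(2πr₁h) = 22.92 m·K/W; Q = 75.6/22.92 = 3.30 W/m.
Coated: R = R_cond + R_conv = 11.41 m·K/W; Q = 75.6/11.41 = 6.63 W/m.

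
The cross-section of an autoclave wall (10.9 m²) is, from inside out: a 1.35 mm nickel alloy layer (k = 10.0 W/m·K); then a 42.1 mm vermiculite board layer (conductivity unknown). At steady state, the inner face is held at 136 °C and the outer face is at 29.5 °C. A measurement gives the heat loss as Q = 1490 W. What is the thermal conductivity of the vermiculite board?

k = 0.0540 W/m·K

ΣR = ΔT/Q = |136 − 29.5|/1490 = 0.07148 K/W
Known resistances:
  R_nickel alloy = L/(kA) = 0.00135/(10.0·10.9) = 1.239×10^-5 K/W
R_vermiculite board = ΣR − ΣR_known = 0.07148 − 1.239×10^-5 = 0.07147 K/W
L/(kA) = 0.07147 ⇒ k = 0.0421/(0.07147·10.9) = 0.0540 W/m·K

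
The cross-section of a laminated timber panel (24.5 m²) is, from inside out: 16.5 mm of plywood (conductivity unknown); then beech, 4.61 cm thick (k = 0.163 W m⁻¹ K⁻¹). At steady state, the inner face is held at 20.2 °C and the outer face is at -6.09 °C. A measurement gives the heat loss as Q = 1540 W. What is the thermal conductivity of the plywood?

ΣR = ΔT/Q = |20.2 − -6.09|/1540 = 0.01707 K/W
Known resistances:
  R_beech = L/(kA) = 0.0461/(0.163·24.5) = 0.01154 K/W
R_plywood = ΣR − ΣR_known = 0.01707 − 0.01154 = 0.005530 K/W
L/(kA) = 0.005530 ⇒ k = 0.0165/(0.005530·24.5) = 0.122 W/m·K

k = 0.122 W/m·K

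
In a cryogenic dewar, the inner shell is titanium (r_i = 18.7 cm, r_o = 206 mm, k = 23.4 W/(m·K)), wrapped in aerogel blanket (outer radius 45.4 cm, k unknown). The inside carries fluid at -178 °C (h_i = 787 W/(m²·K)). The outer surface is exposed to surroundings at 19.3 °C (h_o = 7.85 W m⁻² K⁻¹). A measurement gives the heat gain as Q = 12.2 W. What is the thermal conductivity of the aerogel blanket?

k = 0.0131 W/m·K

ΣR = ΔT/Q = |-178 − 19.3|/12.2 = 16.17 K/W
Known resistances:
  R_conv,in = 1/(4πr²h) = 1/(4π·0.187²·787) = 0.002892 K/W
  R_titanium = (1/0.187 − 1/0.206)/(4πk) = 0.4932/(4π·23.4) = 0.001677 K/W
  R_conv,out = 1/(4πr²h) = 1/(4π·0.454²·7.85) = 0.04918 K/W
R_aerogel blanket = ΣR − ΣR_known = 16.17 − 0.05375 = 16.12 K/W
(1/r₁−1/r₂)/(4πk) = 16.12 ⇒ k = 2.652/(4π·16.12) = 0.0131 W/m·K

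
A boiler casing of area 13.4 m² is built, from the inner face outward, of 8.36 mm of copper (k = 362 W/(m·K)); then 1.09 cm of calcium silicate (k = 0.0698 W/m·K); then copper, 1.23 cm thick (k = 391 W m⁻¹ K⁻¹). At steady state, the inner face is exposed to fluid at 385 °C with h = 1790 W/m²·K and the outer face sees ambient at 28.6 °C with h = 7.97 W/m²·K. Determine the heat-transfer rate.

Q = 16900 W

Series thermal resistances, inner to outer:
  R_conv,in = 1/(hA) = 1/(1790·13.4) = 4.169×10^-5 K/W
  R_copper = L/(kA) = 0.00836/(362·13.4) = 1.723×10^-6 K/W
  R_calcium silicate = L/(kA) = 0.0109/(0.0698·13.4) = 0.01165 K/W
  R_copper = L/(kA) = 0.0123/(391·13.4) = 2.348×10^-6 K/W
  R_conv,out = 1/(hA) = 1/(7.97·13.4) = 0.009363 K/W
ΣR = 4.169×10^-5 + 1.723×10^-6 + 0.01165 + 2.348×10^-6 + 0.009363 = 0.02106 K/W
Q = ΔT/ΣR = (385 °C − 28.6 °C)/0.02106 = 16900 W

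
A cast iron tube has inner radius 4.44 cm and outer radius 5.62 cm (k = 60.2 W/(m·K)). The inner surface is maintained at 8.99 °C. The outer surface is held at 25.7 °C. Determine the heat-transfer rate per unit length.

Q' = 2πk·ΔT/ln(r₂/r₁) = 2π × 60.2 × 16.71 / ln(0.0562/0.0444) = 26800 W/m

Q' = 26800 W/m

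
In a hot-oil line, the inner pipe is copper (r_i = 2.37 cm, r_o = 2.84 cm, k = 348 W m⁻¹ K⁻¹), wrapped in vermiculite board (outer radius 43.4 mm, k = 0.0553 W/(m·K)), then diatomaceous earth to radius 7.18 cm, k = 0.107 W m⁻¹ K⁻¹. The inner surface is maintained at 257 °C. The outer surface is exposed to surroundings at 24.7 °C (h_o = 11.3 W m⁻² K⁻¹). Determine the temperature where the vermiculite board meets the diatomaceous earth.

T = 126 °C

Resistance network (inner→outer):
  R'_copper = ln(0.0284/0.0237)/(2πk) = 0.1809/(2π·348) = 8.274×10^-5 m·K/W
  R'_vermiculite board = ln(0.0434/0.0284)/(2πk) = 0.4241/(2π·0.0553) = 1.220 m·K/W
  R'_diatomaceous earth = ln(0.0718/0.0434)/(2πk) = 0.5034/(2π·0.107) = 0.7488 m·K/W
  R'_conv,out = 1/(2πr h) = 1/(2π·0.0718·11.3) = 0.1962 m·K/W
ΣR = 8.274×10^-5 + 1.220 + 0.7488 + 0.1962 = 2.165 m·K/W
Q' = ΔT/ΣR = (257 °C − 24.7 °C)/2.165 = 107.3 W/m
From the inner boundary to the vermiculite board/diatomaceous earth interface, ΣR_partial = 1.220 m·K/W.
T_interface = T_in − Q'·ΣR_partial = 257 °C − (107.3)(1.220) = 126 °C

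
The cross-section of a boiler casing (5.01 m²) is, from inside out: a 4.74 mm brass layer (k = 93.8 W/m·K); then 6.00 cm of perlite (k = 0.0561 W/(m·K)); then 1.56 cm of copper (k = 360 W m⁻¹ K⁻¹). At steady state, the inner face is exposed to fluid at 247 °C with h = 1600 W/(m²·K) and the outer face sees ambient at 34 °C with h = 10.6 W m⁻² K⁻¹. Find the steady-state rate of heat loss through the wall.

Treat each layer as a resistance in series:
  R_conv,in = 1/(hA) = 1/(1600·5.01) = 1.248×10^-4 K/W
  R_brass = L/(kA) = 0.00474/(93.8·5.01) = 1.009×10^-5 K/W
  R_perlite = L/(kA) = 0.0600/(0.0561·5.01) = 0.2135 K/W
  R_copper = L/(kA) = 0.0156/(360·5.01) = 8.649×10^-6 K/W
  R_conv,out = 1/(hA) = 1/(10.6·5.01) = 0.01883 K/W
ΣR = 1.248×10^-4 + 1.009×10^-5 + 0.2135 + 8.649×10^-6 + 0.01883 = 0.2325 K/W
Q = ΔT/ΣR = (247 °C − 34 °C)/0.2325 = 916 W

Q = 916 W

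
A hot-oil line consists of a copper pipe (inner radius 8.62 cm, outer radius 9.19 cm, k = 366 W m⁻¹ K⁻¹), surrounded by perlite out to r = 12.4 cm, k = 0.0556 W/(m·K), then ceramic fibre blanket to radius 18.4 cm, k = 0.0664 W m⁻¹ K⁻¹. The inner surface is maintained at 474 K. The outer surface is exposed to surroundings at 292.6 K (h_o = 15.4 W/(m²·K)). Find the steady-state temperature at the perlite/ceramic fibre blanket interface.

Series thermal resistances, inner to outer:
  R'_copper = ln(0.0919/0.0862)/(2πk) = 0.06403/(2π·366) = 2.784×10^-5 m·K/W
  R'_perlite = ln(0.124/0.0919)/(2πk) = 0.2996/(2π·0.0556) = 0.8575 m·K/W
  R'_ceramic fibre blanket = ln(0.184/0.124)/(2πk) = 0.3947/(2π·0.0664) = 0.9460 m·K/W
  R'_conv,out = 1/(2πr h) = 1/(2π·0.184·15.4) = 0.05617 m·K/W
ΣR = 2.784×10^-5 + 0.8575 + 0.9460 + 0.05617 = 1.860 m·K/W
Q' = ΔT/ΣR = (474 K − 292.6 K)/1.860 = 97.53 W/m
From the inner boundary to the perlite/ceramic fibre blanket interface, ΣR_partial = 0.8575 m·K/W.
T_interface = T_in − Q'·ΣR_partial = 474 K − (97.53)(0.8575) = 390 K

T = 390 K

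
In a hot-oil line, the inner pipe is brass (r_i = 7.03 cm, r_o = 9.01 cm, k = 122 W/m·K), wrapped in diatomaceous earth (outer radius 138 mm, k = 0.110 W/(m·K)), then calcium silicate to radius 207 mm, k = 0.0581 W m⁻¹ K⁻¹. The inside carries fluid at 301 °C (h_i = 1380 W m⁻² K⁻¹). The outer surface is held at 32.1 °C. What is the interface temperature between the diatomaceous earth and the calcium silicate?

T = 205 °C

Treat each layer as a resistance in series:
  R'_conv,in = 1/(2πr h) = 1/(2π·0.0703·1380) = 0.001641 m·K/W
  R'_brass = ln(0.0901/0.0703)/(2πk) = 0.2481/(2π·122) = 3.237×10^-4 m·K/W
  R'_diatomaceous earth = ln(0.138/0.0901)/(2πk) = 0.4263/(2π·0.110) = 0.6168 m·K/W
  R'_calcium silicate = ln(0.207/0.138)/(2πk) = 0.4055/(2π·0.0581) = 1.111 m·K/W
ΣR = 0.001641 + 3.237×10^-4 + 0.6168 + 1.111 = 1.730 m·K/W
Q' = ΔT/ΣR = (301 °C − 32.1 °C)/1.730 = 155.4 W/m
From the inner boundary to the diatomaceous earth/calcium silicate interface, ΣR_partial = 0.6188 m·K/W.
T_interface = T_in − Q'·ΣR_partial = 301 °C − (155.4)(0.6188) = 205 °C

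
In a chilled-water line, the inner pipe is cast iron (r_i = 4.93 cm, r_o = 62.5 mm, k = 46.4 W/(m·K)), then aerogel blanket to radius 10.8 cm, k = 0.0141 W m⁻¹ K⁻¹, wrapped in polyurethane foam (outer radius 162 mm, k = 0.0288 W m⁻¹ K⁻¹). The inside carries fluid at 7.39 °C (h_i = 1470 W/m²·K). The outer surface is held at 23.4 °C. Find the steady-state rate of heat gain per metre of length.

Resistance network (inner→outer):
  R'_conv,in = 1/(2πr h) = 1/(2π·0.0493·1470) = 0.002196 m·K/W
  R'_cast iron = ln(0.0625/0.0493)/(2πk) = 0.2372/(2π·46.4) = 8.138×10^-4 m·K/W
  R'_aerogel blanket = ln(0.108/0.0625)/(2πk) = 0.5470/(2π·0.0141) = 6.174 m·K/W
  R'_polyurethane foam = ln(0.162/0.108)/(2πk) = 0.4055/(2π·0.0288) = 2.241 m·K/W
ΣR = 0.002196 + 8.138×10^-4 + 6.174 + 2.241 = 8.418 m·K/W
Q' = ΔT/ΣR = (7.39 °C − 23.4 °C)/8.418 = -1.90 W/m
(Negative Q' ⇒ heat flows inward; heat gain = 1.90 W/m.)

Q' = 1.90 W/m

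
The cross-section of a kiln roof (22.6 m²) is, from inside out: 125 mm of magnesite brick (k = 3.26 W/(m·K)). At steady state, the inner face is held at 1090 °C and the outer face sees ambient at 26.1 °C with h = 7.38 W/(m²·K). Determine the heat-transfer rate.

Q = 1.38×10^5 W

Treat each layer as a resistance in series:
  R_magnesite brick = L/(kA) = 0.125/(3.26·22.6) = 0.001697 K/W
  R_conv,out = 1/(hA) = 1/(7.38·22.6) = 0.005996 K/W
ΣR = 0.001697 + 0.005996 = 0.007693 K/W
Q = ΔT/ΣR = (1090 °C − 26.1 °C)/0.007693 = 1.38×10^5 W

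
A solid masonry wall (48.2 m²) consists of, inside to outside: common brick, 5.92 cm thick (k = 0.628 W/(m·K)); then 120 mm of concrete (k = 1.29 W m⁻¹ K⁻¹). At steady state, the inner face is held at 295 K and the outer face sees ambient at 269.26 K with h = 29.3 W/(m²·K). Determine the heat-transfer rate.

Treat each layer as a resistance in series:
  R_common brick = L/(kA) = 0.0592/(0.628·48.2) = 0.001956 K/W
  R_concrete = L/(kA) = 0.120/(1.29·48.2) = 0.001930 K/W
  R_conv,out = 1/(hA) = 1/(29.3·48.2) = 7.081×10^-4 K/W
ΣR = 0.001956 + 0.001930 + 7.081×10^-4 = 0.004594 K/W
Q = ΔT/ΣR = (295 K − 269.26 K)/0.004594 = 5600 W

Q = 5.60 kW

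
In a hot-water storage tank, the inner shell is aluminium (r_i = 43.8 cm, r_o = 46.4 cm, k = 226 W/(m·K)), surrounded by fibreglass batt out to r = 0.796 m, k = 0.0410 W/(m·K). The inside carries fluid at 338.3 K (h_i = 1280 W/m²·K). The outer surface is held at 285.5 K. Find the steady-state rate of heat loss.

Q = 30.3 W

Series thermal resistances, inner to outer:
  R_conv,in = 1/(4πr²h) = 1/(4π·0.438²·1280) = 3.241×10^-4 K/W
  R_aluminium = (1/0.438 − 1/0.464)/(4πk) = 0.1279/(4π·226) = 4.505×10^-5 K/W
  R_fibreglass batt = (1/0.464 − 1/0.796)/(4πk) = 0.8989/(4π·0.0410) = 1.745 K/W
ΣR = 3.241×10^-4 + 4.505×10^-5 + 1.745 = 1.745 K/W
Q = ΔT/ΣR = (338.3 K − 285.5 K)/1.745 = 30.3 W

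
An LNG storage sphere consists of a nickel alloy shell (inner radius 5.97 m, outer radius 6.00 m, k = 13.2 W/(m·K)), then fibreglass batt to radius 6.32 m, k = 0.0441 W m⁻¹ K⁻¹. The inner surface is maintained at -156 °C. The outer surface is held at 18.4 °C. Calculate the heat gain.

Q = 11.4 kW

Resistance network (inner→outer):
  R_nickel alloy = (1/5.97 − 1/6.00)/(4πk) = 8.375×10^-4/(4π·13.2) = 5.049×10^-6 K/W
  R_fibreglass batt = (1/6.00 − 1/6.32)/(4πk) = 0.008439/(4π·0.0441) = 0.01523 K/W
ΣR = 5.049×10^-6 + 0.01523 = 0.01524 K/W
Q = ΔT/ΣR = (-156 °C − 18.4 °C)/0.01524 = -11400 W
(Negative Q ⇒ heat flows inward; heat gain = 11400 W.)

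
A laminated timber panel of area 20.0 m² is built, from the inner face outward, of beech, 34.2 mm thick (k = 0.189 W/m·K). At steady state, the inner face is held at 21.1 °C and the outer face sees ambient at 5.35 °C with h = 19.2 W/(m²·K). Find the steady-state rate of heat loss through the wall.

Treat each layer as a resistance in series:
  R_beech = L/(kA) = 0.0342/(0.189·20.0) = 0.009048 K/W
  R_conv,out = 1/(hA) = 1/(19.2·20.0) = 0.002604 K/W
ΣR = 0.009048 + 0.002604 = 0.01165 K/W
Q = ΔT/ΣR = (21.1 °C − 5.35 °C)/0.01165 = 1350 W

Q = 1350 W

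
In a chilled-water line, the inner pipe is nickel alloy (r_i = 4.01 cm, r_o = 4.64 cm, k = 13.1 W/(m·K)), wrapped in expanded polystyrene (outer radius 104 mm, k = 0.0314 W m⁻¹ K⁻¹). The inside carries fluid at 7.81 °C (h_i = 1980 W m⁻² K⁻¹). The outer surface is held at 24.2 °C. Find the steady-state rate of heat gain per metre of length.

Series thermal resistances, inner to outer:
  R'_conv,in = 1/(2πr h) = 1/(2π·0.0401·1980) = 0.002005 m·K/W
  R'_nickel alloy = ln(0.0464/0.0401)/(2πk) = 0.1459/(2π·13.1) = 0.001773 m·K/W
  R'_expanded polystyrene = ln(0.104/0.0464)/(2πk) = 0.8071/(2π·0.0314) = 4.091 m·K/W
ΣR = 0.002005 + 0.001773 + 4.091 = 4.095 m·K/W
Q' = ΔT/ΣR = (7.81 °C − 24.2 °C)/4.095 = -4.00 W/m
(Negative Q' ⇒ heat flows inward; heat gain = 4.00 W/m.)

Q' = 4.00 W/m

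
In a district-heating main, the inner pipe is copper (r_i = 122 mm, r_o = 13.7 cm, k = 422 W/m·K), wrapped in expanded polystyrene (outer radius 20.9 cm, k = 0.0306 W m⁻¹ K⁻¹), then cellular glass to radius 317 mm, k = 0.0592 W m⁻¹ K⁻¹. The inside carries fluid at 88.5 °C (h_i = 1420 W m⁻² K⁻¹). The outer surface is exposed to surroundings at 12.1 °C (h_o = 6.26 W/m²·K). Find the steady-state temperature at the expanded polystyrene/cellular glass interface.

T = 39.1 °C

Treat each layer as a resistance in series:
  R'_conv,in = 1/(2πr h) = 1/(2π·0.122·1420) = 9.187×10^-4 m·K/W
  R'_copper = ln(0.137/0.122)/(2πk) = 0.1160/(2π·422) = 4.373×10^-5 m·K/W
  R'_expanded polystyrene = ln(0.209/0.137)/(2πk) = 0.4224/(2π·0.0306) = 2.197 m·K/W
  R'_cellular glass = ln(0.317/0.209)/(2πk) = 0.4166/(2π·0.0592) = 1.120 m·K/W
  R'_conv,out = 1/(2πr h) = 1/(2π·0.317·6.26) = 0.08020 m·K/W
ΣR = 9.187×10^-4 + 4.373×10^-5 + 2.197 + 1.120 + 0.08020 = 3.398 m·K/W
Q' = ΔT/ΣR = (88.5 °C − 12.1 °C)/3.398 = 22.48 W/m
From the inner boundary to the expanded polystyrene/cellular glass interface, ΣR_partial = 2.198 m·K/W.
T_interface = T_in − Q'·ΣR_partial = 88.5 °C − (22.48)(2.198) = 39.1 °C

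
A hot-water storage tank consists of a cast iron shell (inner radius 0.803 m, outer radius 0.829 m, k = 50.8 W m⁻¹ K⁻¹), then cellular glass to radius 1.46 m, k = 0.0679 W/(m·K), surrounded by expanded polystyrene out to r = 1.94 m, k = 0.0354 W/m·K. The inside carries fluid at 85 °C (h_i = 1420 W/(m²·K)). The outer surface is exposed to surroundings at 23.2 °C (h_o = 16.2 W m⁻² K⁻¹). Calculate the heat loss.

Q = 62.2 W

Treat each layer as a resistance in series:
  R_conv,in = 1/(4πr²h) = 1/(4π·0.803²·1420) = 8.691×10^-5 K/W
  R_cast iron = (1/0.803 − 1/0.829)/(4πk) = 0.03906/(4π·50.8) = 6.118×10^-5 K/W
  R_cellular glass = (1/0.829 − 1/1.46)/(4πk) = 0.5213/(4π·0.0679) = 0.6110 K/W
  R_expanded polystyrene = (1/1.46 − 1/1.94)/(4πk) = 0.1695/(4π·0.0354) = 0.3810 K/W
  R_conv,out = 1/(4πr²h) = 1/(4π·1.94²·16.2) = 0.001305 K/W
ΣR = 8.691×10^-5 + 6.118×10^-5 + 0.6110 + 0.3810 + 0.001305 = 0.9935 K/W
Q = ΔT/ΣR = (85 °C − 23.2 °C)/0.9935 = 62.2 W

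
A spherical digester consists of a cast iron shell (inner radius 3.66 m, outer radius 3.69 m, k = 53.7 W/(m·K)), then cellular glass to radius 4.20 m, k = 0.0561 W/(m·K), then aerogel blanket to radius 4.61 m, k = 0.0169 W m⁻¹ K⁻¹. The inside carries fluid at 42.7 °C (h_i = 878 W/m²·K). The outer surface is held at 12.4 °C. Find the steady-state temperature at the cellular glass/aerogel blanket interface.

Resistance network (inner→outer):
  R_conv,in = 1/(4πr²h) = 1/(4π·3.66²·878) = 6.766×10^-6 K/W
  R_cast iron = (1/3.66 − 1/3.69)/(4πk) = 0.002221/(4π·53.7) = 3.292×10^-6 K/W
  R_cellular glass = (1/3.69 − 1/4.20)/(4πk) = 0.03291/(4π·0.0561) = 0.04668 K/W
  R_aerogel blanket = (1/4.20 − 1/4.61)/(4πk) = 0.02118/(4π·0.0169) = 0.09971 K/W
ΣR = 6.766×10^-6 + 3.292×10^-6 + 0.04668 + 0.09971 = 0.1464 K/W
Q = ΔT/ΣR = (42.7 °C − 12.4 °C)/0.1464 = 207.0 W
From the inner boundary to the cellular glass/aerogel blanket interface, ΣR_partial = 0.04669 K/W.
T_interface = T_in − Q·ΣR_partial = 42.7 °C − (207.0)(0.04669) = 33.0 °C

T = 33.0 °C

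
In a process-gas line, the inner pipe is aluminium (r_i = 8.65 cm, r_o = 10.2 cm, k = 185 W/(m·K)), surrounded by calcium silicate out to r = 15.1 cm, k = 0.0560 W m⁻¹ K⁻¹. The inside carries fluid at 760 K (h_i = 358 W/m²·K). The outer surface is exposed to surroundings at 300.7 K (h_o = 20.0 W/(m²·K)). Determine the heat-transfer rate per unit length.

Resistance network (inner→outer):
  R'_conv,in = 1/(2πr h) = 1/(2π·0.0865·358) = 0.005140 m·K/W
  R'_aluminium = ln(0.102/0.0865)/(2πk) = 0.1648/(2π·185) = 1.418×10^-4 m·K/W
  R'_calcium silicate = ln(0.151/0.102)/(2πk) = 0.3923/(2π·0.0560) = 1.115 m·K/W
  R'_conv,out = 1/(2πr h) = 1/(2π·0.151·20.0) = 0.05270 m·K/W
ΣR = 0.005140 + 1.418×10^-4 + 1.115 + 0.05270 = 1.173 m·K/W
Q' = ΔT/ΣR = (760 K − 300.7 K)/1.173 = 392 W/m

Q' = 392 W/m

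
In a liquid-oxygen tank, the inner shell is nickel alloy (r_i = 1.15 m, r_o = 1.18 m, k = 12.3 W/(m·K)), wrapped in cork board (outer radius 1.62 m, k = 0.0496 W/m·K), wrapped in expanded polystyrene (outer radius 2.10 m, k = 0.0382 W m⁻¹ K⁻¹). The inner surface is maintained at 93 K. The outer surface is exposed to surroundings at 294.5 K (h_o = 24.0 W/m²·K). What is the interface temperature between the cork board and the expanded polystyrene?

Treat each layer as a resistance in series:
  R_nickel alloy = (1/1.15 − 1/1.18)/(4πk) = 0.02211/(4π·12.3) = 1.430×10^-4 K/W
  R_cork board = (1/1.18 − 1/1.62)/(4πk) = 0.2302/(4π·0.0496) = 0.3693 K/W
  R_expanded polystyrene = (1/1.62 − 1/2.10)/(4πk) = 0.1411/(4π·0.0382) = 0.2939 K/W
  R_conv,out = 1/(4πr²h) = 1/(4π·2.10²·24.0) = 7.519×10^-4 K/W
ΣR = 1.430×10^-4 + 0.3693 + 0.2939 + 7.519×10^-4 = 0.6641 K/W
Q = ΔT/ΣR = (93 K − 294.5 K)/0.6641 = -303.4 W
From the inner boundary to the cork board/expanded polystyrene interface, ΣR_partial = 0.3694 K/W.
T_interface = T_in − Q·ΣR_partial = 93 K − (-303.4)(0.3694) = 205.1 K

T = 205.1 K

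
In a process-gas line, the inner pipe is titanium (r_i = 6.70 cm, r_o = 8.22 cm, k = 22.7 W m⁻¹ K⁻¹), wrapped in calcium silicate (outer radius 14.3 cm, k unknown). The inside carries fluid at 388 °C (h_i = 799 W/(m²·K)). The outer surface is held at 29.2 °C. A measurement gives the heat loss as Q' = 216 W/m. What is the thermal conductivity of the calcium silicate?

k = 0.0532 W/m·K

ΣR = ΔT/Q' = |388 − 29.2|/216 = 1.661 m·K/W
Known resistances:
  R'_conv,in = 1/(2πr h) = 1/(2π·0.0670·799) = 0.002973 m·K/W
  R'_titanium = ln(0.0822/0.0670)/(2πk) = 0.2045/(2π·22.7) = 0.001434 m·K/W
R_calcium silicate = ΣR − ΣR_known = 1.661 − 0.004407 = 1.657 m·K/W
ln(r₂/r₁)/(2πk) = 1.657 ⇒ k = 0.5537/(2π·1.657) = 0.0532 W/m·K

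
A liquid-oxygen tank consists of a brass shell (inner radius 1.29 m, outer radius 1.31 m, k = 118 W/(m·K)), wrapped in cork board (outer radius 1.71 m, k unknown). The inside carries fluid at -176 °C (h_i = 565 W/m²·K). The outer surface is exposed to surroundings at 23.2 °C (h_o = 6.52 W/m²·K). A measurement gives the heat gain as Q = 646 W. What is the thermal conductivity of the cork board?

k = 0.0467 W/m·K

ΣR = ΔT/Q = |-176 − 23.2|/646 = 0.3084 K/W
Known resistances:
  R_conv,in = 1/(4πr²h) = 1/(4π·1.29²·565) = 8.464×10^-5 K/W
  R_brass = (1/1.29 − 1/1.31)/(4πk) = 0.01184/(4π·118) = 7.981×10^-6 K/W
  R_conv,out = 1/(4πr²h) = 1/(4π·1.71²·6.52) = 0.004174 K/W
R_cork board = ΣR − ΣR_known = 0.3084 − 0.004267 = 0.3041 K/W
(1/r₁−1/r₂)/(4πk) = 0.3041 ⇒ k = 0.1786/(4π·0.3041) = 0.0467 W/m·K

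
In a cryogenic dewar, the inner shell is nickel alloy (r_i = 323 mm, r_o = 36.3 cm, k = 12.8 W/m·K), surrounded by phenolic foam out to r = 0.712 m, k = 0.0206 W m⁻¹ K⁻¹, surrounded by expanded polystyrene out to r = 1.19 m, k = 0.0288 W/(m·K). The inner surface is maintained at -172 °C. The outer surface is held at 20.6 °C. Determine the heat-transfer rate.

Q = 28.4 W

Treat each layer as a resistance in series:
  R_nickel alloy = (1/0.323 − 1/0.363)/(4πk) = 0.3412/(4π·12.8) = 0.002121 K/W
  R_phenolic foam = (1/0.363 − 1/0.712)/(4πk) = 1.350/(4π·0.0206) = 5.216 K/W
  R_expanded polystyrene = (1/0.712 − 1/1.19)/(4πk) = 0.5642/(4π·0.0288) = 1.559 K/W
ΣR = 0.002121 + 5.216 + 1.559 = 6.777 K/W
Q = ΔT/ΣR = (-172 °C − 20.6 °C)/6.777 = -28.4 W
(Negative Q ⇒ heat flows inward; heat gain = 28.4 W.)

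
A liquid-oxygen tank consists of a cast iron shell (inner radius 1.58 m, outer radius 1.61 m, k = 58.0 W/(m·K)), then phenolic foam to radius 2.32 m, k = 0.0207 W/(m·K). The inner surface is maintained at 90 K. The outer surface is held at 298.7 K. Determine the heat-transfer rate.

Q = 286 W

Series thermal resistances, inner to outer:
  R_cast iron = (1/1.58 − 1/1.61)/(4πk) = 0.01179/(4π·58.0) = 1.618×10^-5 K/W
  R_phenolic foam = (1/1.61 − 1/2.32)/(4πk) = 0.1901/(4π·0.0207) = 0.7307 K/W
ΣR = 1.618×10^-5 + 0.7307 = 0.7307 K/W
Q = ΔT/ΣR = (90 K − 298.7 K)/0.7307 = -286 W
(Negative Q ⇒ heat flows inward; heat gain = 286 W.)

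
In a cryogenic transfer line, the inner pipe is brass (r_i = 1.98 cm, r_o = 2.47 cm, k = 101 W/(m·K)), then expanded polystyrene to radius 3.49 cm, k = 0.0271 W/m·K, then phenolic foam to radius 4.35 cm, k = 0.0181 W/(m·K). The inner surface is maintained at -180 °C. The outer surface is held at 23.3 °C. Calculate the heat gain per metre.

Q' = 51.2 W/m

Series thermal resistances, inner to outer:
  R'_brass = ln(0.0247/0.0198)/(2πk) = 0.2211/(2π·101) = 3.484×10^-4 m·K/W
  R'_expanded polystyrene = ln(0.0349/0.0247)/(2πk) = 0.3457/(2π·0.0271) = 2.030 m·K/W
  R'_phenolic foam = ln(0.0435/0.0349)/(2πk) = 0.2203/(2π·0.0181) = 1.937 m·K/W
ΣR = 3.484×10^-4 + 2.030 + 1.937 = 3.967 m·K/W
Q' = ΔT/ΣR = (-180 °C − 23.3 °C)/3.967 = -51.2 W/m
(Negative Q' ⇒ heat flows inward; heat gain = 51.2 W/m.)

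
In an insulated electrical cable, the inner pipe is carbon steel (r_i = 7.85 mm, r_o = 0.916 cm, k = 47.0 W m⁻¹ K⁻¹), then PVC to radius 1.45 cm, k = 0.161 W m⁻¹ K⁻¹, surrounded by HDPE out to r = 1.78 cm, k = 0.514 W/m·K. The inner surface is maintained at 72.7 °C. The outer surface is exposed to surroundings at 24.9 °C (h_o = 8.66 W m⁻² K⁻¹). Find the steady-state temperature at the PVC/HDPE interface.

T = 58.7 °C

Treat each layer as a resistance in series:
  R'_carbon steel = ln(0.00916/0.00785)/(2πk) = 0.1543/(2π·47.0) = 5.226×10^-4 m·K/W
  R'_PVC = ln(0.0145/0.00916)/(2πk) = 0.4593/(2π·0.161) = 0.4540 m·K/W
  R'_HDPE = ln(0.0178/0.0145)/(2πk) = 0.2050/(2π·0.514) = 0.06349 m·K/W
  R'_conv,out = 1/(2πr h) = 1/(2π·0.0178·8.66) = 1.032 m·K/W
ΣR = 5.226×10^-4 + 0.4540 + 0.06349 + 1.032 = 1.550 m·K/W
Q' = ΔT/ΣR = (72.7 °C − 24.9 °C)/1.550 = 30.84 W/m
From the inner boundary to the PVC/HDPE interface, ΣR_partial = 0.4545 m·K/W.
T_interface = T_in − Q'·ΣR_partial = 72.7 °C − (30.84)(0.4545) = 58.7 °C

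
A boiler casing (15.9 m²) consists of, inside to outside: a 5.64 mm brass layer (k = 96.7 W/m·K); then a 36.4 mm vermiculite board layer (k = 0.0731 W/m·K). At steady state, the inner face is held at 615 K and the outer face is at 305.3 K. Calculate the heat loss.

Series thermal resistances, inner to outer:
  R_brass = L/(kA) = 0.00564/(96.7·15.9) = 3.668×10^-6 K/W
  R_vermiculite board = L/(kA) = 0.0364/(0.0731·15.9) = 0.03132 K/W
ΣR = 3.668×10^-6 + 0.03132 = 0.03132 K/W
Q = ΔT/ΣR = (615 K − 305.3 K)/0.03132 = 9890 W

Q = 9.89 kW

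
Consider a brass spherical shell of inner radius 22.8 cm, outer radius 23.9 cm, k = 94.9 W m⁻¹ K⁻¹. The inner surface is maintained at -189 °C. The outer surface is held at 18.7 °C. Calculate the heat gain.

Q = 4πk·ΔT/(1/r₁ − 1/r₂) = 4π × 94.9 × 207.7 / (1/0.228 − 1/0.239) = 1.23×10^6 W

Q = 1230 kW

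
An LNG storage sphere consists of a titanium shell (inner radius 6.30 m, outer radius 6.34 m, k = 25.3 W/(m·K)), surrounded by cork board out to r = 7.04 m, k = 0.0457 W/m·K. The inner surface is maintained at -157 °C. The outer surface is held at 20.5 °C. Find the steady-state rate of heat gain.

Treat each layer as a resistance in series:
  R_titanium = (1/6.30 − 1/6.34)/(4πk) = 0.001001/(4π·25.3) = 3.150×10^-6 K/W
  R_cork board = (1/6.34 − 1/7.04)/(4πk) = 0.01568/(4π·0.0457) = 0.02731 K/W
ΣR = 3.150×10^-6 + 0.02731 = 0.02731 K/W
Q = ΔT/ΣR = (-157 °C − 20.5 °C)/0.02731 = -6500 W
(Negative Q ⇒ heat flows inward; heat gain = 6500 W.)

Q = 6.50 kW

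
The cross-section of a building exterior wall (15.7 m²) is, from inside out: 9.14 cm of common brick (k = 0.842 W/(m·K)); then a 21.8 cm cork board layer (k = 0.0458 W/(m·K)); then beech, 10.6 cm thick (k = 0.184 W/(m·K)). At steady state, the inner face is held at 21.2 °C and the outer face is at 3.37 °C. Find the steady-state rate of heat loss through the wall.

Resistance network (inner→outer):
  R_common brick = L/(kA) = 0.0914/(0.842·15.7) = 0.006914 K/W
  R_cork board = L/(kA) = 0.218/(0.0458·15.7) = 0.3032 K/W
  R_beech = L/(kA) = 0.106/(0.184·15.7) = 0.03669 K/W
ΣR = 0.006914 + 0.3032 + 0.03669 = 0.3468 K/W
Q = ΔT/ΣR = (21.2 °C − 3.37 °C)/0.3468 = 51.4 W

Q = 51.4 W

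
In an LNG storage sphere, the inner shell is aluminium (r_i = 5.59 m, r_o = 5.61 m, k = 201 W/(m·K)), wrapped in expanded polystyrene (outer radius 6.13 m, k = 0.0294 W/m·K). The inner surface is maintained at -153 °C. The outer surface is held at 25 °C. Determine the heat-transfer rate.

Series thermal resistances, inner to outer:
  R_aluminium = (1/5.59 − 1/5.61)/(4πk) = 6.378×10^-4/(4π·201) = 2.525×10^-7 K/W
  R_expanded polystyrene = (1/5.61 − 1/6.13)/(4πk) = 0.01512/(4π·0.0294) = 0.04093 K/W
ΣR = 2.525×10^-7 + 0.04093 = 0.04093 K/W
Q = ΔT/ΣR = (-153 °C − 25 °C)/0.04093 = -4350 W
(Negative Q ⇒ heat flows inward; heat gain = 4350 W.)

Q = 4.35 kW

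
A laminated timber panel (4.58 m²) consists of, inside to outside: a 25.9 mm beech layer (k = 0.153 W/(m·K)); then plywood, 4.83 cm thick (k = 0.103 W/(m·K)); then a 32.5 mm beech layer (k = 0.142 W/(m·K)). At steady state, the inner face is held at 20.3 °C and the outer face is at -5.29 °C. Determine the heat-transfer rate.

Q = 135 W

Resistance network (inner→outer):
  R_beech = L/(kA) = 0.0259/(0.153·4.58) = 0.03696 K/W
  R_plywood = L/(kA) = 0.0483/(0.103·4.58) = 0.1024 K/W
  R_beech = L/(kA) = 0.0325/(0.142·4.58) = 0.04997 K/W
ΣR = 0.03696 + 0.1024 + 0.04997 = 0.1893 K/W
Q = ΔT/ΣR = (20.3 °C − -5.29 °C)/0.1893 = 135 W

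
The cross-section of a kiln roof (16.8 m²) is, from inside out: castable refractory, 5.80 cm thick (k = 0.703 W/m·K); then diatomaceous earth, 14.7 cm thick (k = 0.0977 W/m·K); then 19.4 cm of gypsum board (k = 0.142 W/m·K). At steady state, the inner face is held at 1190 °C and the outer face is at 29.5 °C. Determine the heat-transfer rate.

Resistance network (inner→outer):
  R_castable refractory = L/(kA) = 0.0580/(0.703·16.8) = 0.004911 K/W
  R_diatomaceous earth = L/(kA) = 0.147/(0.0977·16.8) = 0.08956 K/W
  R_gypsum board = L/(kA) = 0.194/(0.142·16.8) = 0.08132 K/W
ΣR = 0.004911 + 0.08956 + 0.08132 = 0.1758 K/W
Q = ΔT/ΣR = (1190 °C − 29.5 °C)/0.1758 = 6600 W

Q = 6.60 kW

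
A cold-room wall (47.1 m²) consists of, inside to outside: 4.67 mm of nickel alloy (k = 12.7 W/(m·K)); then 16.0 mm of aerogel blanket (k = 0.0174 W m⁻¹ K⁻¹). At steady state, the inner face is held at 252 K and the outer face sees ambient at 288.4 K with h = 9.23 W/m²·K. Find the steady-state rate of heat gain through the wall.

Q = 1670 W

Series thermal resistances, inner to outer:
  R_nickel alloy = L/(kA) = 0.00467/(12.7·47.1) = 7.807×10^-6 K/W
  R_aerogel blanket = L/(kA) = 0.0160/(0.0174·47.1) = 0.01952 K/W
  R_conv,out = 1/(hA) = 1/(9.23·47.1) = 0.002300 K/W
ΣR = 7.807×10^-6 + 0.01952 + 0.002300 = 0.02183 K/W
Q = ΔT/ΣR = (252 K − 288.4 K)/0.02183 = -1670 W
(Negative Q ⇒ heat flows inward; heat gain = 1670 W.)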